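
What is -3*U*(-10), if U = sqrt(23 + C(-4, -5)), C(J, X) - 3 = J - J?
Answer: 30*sqrt(26) ≈ 152.97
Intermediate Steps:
C(J, X) = 3 (C(J, X) = 3 + (J - J) = 3 + 0 = 3)
U = sqrt(26) (U = sqrt(23 + 3) = sqrt(26) ≈ 5.0990)
-3*U*(-10) = -3*sqrt(26)*(-10) = 30*sqrt(26)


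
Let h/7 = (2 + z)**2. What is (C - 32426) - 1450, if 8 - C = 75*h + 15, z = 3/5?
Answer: -37432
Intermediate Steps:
z = 3/5 (z = 3*(1/5) = 3/5 ≈ 0.60000)
h = 1183/25 (h = 7*(2 + 3/5)**2 = 7*(13/5)**2 = 7*(169/25) = 1183/25 ≈ 47.320)
C = -3556 (C = 8 - (75*(1183/25) + 15) = 8 - (3549 + 15) = 8 - 1*3564 = 8 - 3564 = -3556)
(C - 32426) - 1450 = (-3556 - 32426) - 1450 = -35982 - 1450 = -37432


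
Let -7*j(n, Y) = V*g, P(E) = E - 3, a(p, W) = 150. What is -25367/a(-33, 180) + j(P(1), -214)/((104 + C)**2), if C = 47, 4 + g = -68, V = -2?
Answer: -4048772369/23941050 ≈ -169.11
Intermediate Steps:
g = -72 (g = -4 - 68 = -72)
P(E) = -3 + E
j(n, Y) = -144/7 (j(n, Y) = -(-2)*(-72)/7 = -1/7*144 = -144/7)
-25367/a(-33, 180) + j(P(1), -214)/((104 + C)**2) = -25367/150 - 144/(7*(104 + 47)**2) = -25367*1/150 - 144/(7*(151**2)) = -25367/150 - 144/7/22801 = -25367/150 - 144/7*1/22801 = -25367/150 - 144/159607 = -4048772369/23941050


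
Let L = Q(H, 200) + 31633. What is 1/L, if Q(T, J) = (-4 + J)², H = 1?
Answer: 1/70049 ≈ 1.4276e-5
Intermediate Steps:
L = 70049 (L = (-4 + 200)² + 31633 = 196² + 31633 = 38416 + 31633 = 70049)
1/L = 1/70049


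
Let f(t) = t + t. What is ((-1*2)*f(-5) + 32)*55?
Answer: 2860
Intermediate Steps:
f(t) = 2*t
((-1*2)*f(-5) + 32)*55 = ((-1*2)*(2*(-5)) + 32)*55 = (-2*(-10) + 32)*55 = (20 + 32)*55 = 52*55 = 2860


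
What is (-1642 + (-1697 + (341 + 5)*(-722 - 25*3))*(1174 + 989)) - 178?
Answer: -600145637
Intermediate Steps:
(-1642 + (-1697 + (341 + 5)*(-722 - 25*3))*(1174 + 989)) - 178 = (-1642 + (-1697 + 346*(-722 - 75))*2163) - 178 = (-1642 + (-1697 + 346*(-797))*2163) - 178 = (-1642 + (-1697 - 275762)*2163) - 178 = (-1642 - 277459*2163) - 178 = (-1642 - 600143817) - 178 = -600145459 - 178 = -600145637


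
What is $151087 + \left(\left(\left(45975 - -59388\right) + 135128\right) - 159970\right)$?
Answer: $231608$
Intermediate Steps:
$151087 + \left(\left(\left(45975 - -59388\right) + 135128\right) - 159970\right) = 151087 + \left(\left(\left(45975 + 59388\right) + 135128\right) - 159970\right) = 151087 + \left(\left(105363 + 135128\right) - 159970\right) = 151087 + \left(240491 - 159970\right) = 151087 + 80521 = 231608$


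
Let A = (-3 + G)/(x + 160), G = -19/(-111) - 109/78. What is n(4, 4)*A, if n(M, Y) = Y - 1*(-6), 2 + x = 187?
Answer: -12197/99567 ≈ -0.12250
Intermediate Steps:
G = -3539/2886 (G = -19*(-1/111) - 109*1/78 = 19/111 - 109/78 = -3539/2886 ≈ -1.2263)
x = 185 (x = -2 + 187 = 185)
n(M, Y) = 6 + Y (n(M, Y) = Y + 6 = 6 + Y)
A = -12197/995670 (A = (-3 - 3539/2886)/(185 + 160) = -12197/2886/345 = -12197/2886*1/345 = -12197/995670 ≈ -0.012250)
n(4, 4)*A = (6 + 4)*(-12197/995670) = 10*(-12197/995670) = -12197/99567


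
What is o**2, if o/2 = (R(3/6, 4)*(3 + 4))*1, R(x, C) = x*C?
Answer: 784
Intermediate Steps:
R(x, C) = C*x
o = 28 (o = 2*(((4*(3/6))*(3 + 4))*1) = 2*(((4*(3*(1/6)))*7)*1) = 2*(((4*(1/2))*7)*1) = 2*((2*7)*1) = 2*(14*1) = 2*14 = 28)
o**2 = 28**2 = 784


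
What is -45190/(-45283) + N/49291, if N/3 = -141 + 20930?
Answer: 5051625151/2232044353 ≈ 2.2632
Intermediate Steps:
N = 62367 (N = 3*(-141 + 20930) = 3*20789 = 62367)
-45190/(-45283) + N/49291 = -45190/(-45283) + 62367/49291 = -45190*(-1/45283) + 62367*(1/49291) = 45190/45283 + 62367/49291 = 5051625151/2232044353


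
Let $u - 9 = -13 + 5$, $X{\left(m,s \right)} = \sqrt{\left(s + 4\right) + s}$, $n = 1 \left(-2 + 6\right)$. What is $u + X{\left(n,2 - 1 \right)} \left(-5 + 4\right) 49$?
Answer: $1 - 49 \sqrt{6} \approx -119.03$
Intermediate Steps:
$n = 4$ ($n = 1 \cdot 4 = 4$)
$X{\left(m,s \right)} = \sqrt{4 + 2 s}$ ($X{\left(m,s \right)} = \sqrt{\left(4 + s\right) + s} = \sqrt{4 + 2 s}$)
$u = 1$ ($u = 9 + \left(-13 + 5\right) = 9 - 8 = 1$)
$u + X{\left(n,2 - 1 \right)} \left(-5 + 4\right) 49 = 1 + \sqrt{4 + 2 \left(2 - 1\right)} \left(-5 + 4\right) 49 = 1 + \sqrt{4 + 2 \cdot 1} \left(-1\right) 49 = 1 + \sqrt{4 + 2} \left(-1\right) 49 = 1 + \sqrt{6} \left(-1\right) 49 = 1 + - \sqrt{6} \cdot 49 = 1 - 49 \sqrt{6}$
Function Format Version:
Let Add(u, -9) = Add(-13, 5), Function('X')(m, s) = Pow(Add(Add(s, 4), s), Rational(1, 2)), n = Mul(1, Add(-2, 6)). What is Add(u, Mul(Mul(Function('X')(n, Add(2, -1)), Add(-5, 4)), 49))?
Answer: Add(1, Mul(-49, Pow(6, Rational(1, 2)))) ≈ -119.03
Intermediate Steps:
n = 4 (n = Mul(1, 4) = 4)
Function('X')(m, s) = Pow(Add(4, Mul(2, s)), Rational(1, 2)) (Function('X')(m, s) = Pow(Add(Add(4, s), s), Rational(1, 2)) = Pow(Add(4, Mul(2, s)), Rational(1, 2)))
u = 1 (u = Add(9, Add(-13, 5)) = Add(9, -8) = 1)
Add(u, Mul(Mul(Function('X')(n, Add(2, -1)), Add(-5, 4)), 49)) = Add(1, Mul(Mul(Pow(Add(4, Mul(2, Add(2, -1))), Rational(1, 2)), Add(-5, 4)), 49)) = Add(1, Mul(Mul(Pow(Add(4, Mul(2, 1)), Rational(1, 2)), -1), 49)) = Add(1, Mul(Mul(Pow(Add(4, 2), Rational(1, 2)), -1), 49)) = Add(1, Mul(Mul(Pow(6, Rational(1, 2)), -1), 49)) = Add(1, Mul(Mul(-1, Pow(6, Rational(1, 2))), 49)) = Add(1, Mul(-49, Pow(6, Rational(1, 2))))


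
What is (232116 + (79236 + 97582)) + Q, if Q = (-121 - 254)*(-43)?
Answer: 425059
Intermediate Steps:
Q = 16125 (Q = -375*(-43) = 16125)
(232116 + (79236 + 97582)) + Q = (232116 + (79236 + 97582)) + 16125 = (232116 + 176818) + 16125 = 408934 + 16125 = 425059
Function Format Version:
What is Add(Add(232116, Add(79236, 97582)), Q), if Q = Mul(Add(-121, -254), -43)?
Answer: 425059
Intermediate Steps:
Q = 16125 (Q = Mul(-375, -43) = 16125)
Add(Add(232116, Add(79236, 97582)), Q) = Add(Add(232116, Add(79236, 97582)), 16125) = Add(Add(232116, 176818), 16125) = Add(408934, 16125) = 425059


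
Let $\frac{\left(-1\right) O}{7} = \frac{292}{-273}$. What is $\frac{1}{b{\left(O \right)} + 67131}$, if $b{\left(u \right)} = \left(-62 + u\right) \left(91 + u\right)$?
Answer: $\frac{1521}{93940285} \approx 1.6191 \cdot 10^{-5}$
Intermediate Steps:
$O = \frac{292}{39}$ ($O = - 7 \frac{292}{-273} = - 7 \cdot 292 \left(- \frac{1}{273}\right) = \left(-7\right) \left(- \frac{292}{273}\right) = \frac{292}{39} \approx 7.4872$)
$\frac{1}{b{\left(O \right)} + 67131} = \frac{1}{\left(-5642 + \left(\frac{292}{39}\right)^{2} + 29 \cdot \frac{292}{39}\right) + 67131} = \frac{1}{\left(-5642 + \frac{85264}{1521} + \frac{8468}{39}\right) + 67131} = \frac{1}{- \frac{8165966}{1521} + 67131} = \frac{1}{\frac{93940285}{1521}} = \frac{1521}{93940285}$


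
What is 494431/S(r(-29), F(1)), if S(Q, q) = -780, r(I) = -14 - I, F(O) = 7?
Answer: -494431/780 ≈ -633.89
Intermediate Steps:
494431/S(r(-29), F(1)) = 494431/(-780) = 494431*(-1/780) = -494431/780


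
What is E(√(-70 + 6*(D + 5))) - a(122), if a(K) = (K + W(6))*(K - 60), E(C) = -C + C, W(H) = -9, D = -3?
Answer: -7006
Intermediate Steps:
E(C) = 0
a(K) = (-60 + K)*(-9 + K) (a(K) = (K - 9)*(K - 60) = (-9 + K)*(-60 + K) = (-60 + K)*(-9 + K))
E(√(-70 + 6*(D + 5))) - a(122) = 0 - (540 + 122² - 69*122) = 0 - (540 + 14884 - 8418) = 0 - 1*7006 = 0 - 7006 = -7006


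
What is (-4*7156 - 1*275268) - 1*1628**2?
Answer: -2954276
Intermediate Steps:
(-4*7156 - 1*275268) - 1*1628**2 = (-28624 - 275268) - 1*2650384 = -303892 - 2650384 = -2954276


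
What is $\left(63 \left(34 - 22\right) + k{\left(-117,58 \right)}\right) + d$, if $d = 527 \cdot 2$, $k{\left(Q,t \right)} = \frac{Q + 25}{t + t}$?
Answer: $\frac{52467}{29} \approx 1809.2$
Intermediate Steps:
$k{\left(Q,t \right)} = \frac{25 + Q}{2 t}$
$d = 1054$
$\left(63 \left(34 - 22\right) + k{\left(-117,58 \right)}\right) + d = \left(63 \left(34 - 22\right) + \frac{25 - 117}{2 \cdot 58}\right) + 1054 = \left(63 \cdot 12 + \frac{1}{2} \cdot \frac{1}{58} \left(-92\right)\right) + 1054 = \left(756 - \frac{23}{29}\right) + 1054 = \frac{21901}{29} + 1054 = \frac{52467}{29}$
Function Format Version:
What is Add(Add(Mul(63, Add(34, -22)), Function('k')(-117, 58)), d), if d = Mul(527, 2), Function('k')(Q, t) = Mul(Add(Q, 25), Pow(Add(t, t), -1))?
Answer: Rational(52467, 29) ≈ 1809.2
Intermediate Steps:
Function('k')(Q, t) = Mul(Rational(1, 2), Pow(t, -1), Add(25, Q)) (Function('k')(Q, t) = Mul(Add(25, Q), Pow(Mul(2, t), -1)) = Mul(Add(25, Q), Mul(Rational(1, 2), Pow(t, -1))) = Mul(Rational(1, 2), Pow(t, -1), Add(25, Q)))
d = 1054
Add(Add(Mul(63, Add(34, -22)), Function('k')(-117, 58)), d) = Add(Add(Mul(63, Add(34, -22)), Mul(Rational(1, 2), Pow(58, -1), Add(25, -117))), 1054) = Add(Add(Mul(63, 12), Mul(Rational(1, 2), Rational(1, 58), -92)), 1054) = Add(Add(756, Rational(-23, 29)), 1054) = Add(Rational(21901, 29), 1054) = Rational(52467, 29)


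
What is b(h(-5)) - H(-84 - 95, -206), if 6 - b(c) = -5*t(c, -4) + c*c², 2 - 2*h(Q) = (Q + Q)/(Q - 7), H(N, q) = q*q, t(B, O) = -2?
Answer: -73336663/1728 ≈ -42440.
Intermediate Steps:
H(N, q) = q²
h(Q) = 1 - Q/(-7 + Q) (h(Q) = 1 - (Q + Q)/(2*(Q - 7)) = 1 - 2*Q/(2*(-7 + Q)) = 1 - Q/(-7 + Q))
b(c) = -4 - c³ (b(c) = 6 - (-5*(-2) + c*c²) = 6 - (10 + c³) = 6 + (-10 - c³) = -4 - c³)
b(h(-5)) - H(-84 - 95, -206) = (-4 - (-7/(-7 - 5))³) - 1*(-206)² = (-4 - (-7/(-12))³) - 1*42436 = (-4 - (-7*(-1/12))³) - 42436 = (-4 - (7/12)³) - 42436 = (-4 - 1*343/1728) - 42436 = (-4 - 343/1728) - 42436 = -7255/1728 - 42436 = -73336663/1728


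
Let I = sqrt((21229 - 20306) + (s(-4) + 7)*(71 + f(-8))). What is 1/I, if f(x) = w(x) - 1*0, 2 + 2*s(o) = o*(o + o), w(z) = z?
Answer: sqrt(2309)/2309 ≈ 0.020811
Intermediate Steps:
s(o) = -1 + o**2 (s(o) = -1 + (o*(o + o))/2 = -1 + (o*(2*o))/2 = -1 + (2*o**2)/2 = -1 + o**2)
f(x) = x (f(x) = x - 1*0 = x + 0 = x)
I = sqrt(2309) (I = sqrt((21229 - 20306) + ((-1 + (-4)**2) + 7)*(71 - 8)) = sqrt(923 + ((-1 + 16) + 7)*63) = sqrt(923 + (15 + 7)*63) = sqrt(923 + 22*63) = sqrt(923 + 1386) = sqrt(2309) ≈ 48.052)
1/I = 1/(sqrt(2309)) = sqrt(2309)/2309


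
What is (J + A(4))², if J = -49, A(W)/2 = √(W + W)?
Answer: 2433 - 392*√2 ≈ 1878.6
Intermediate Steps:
A(W) = 2*√2*√W (A(W) = 2*√(W + W) = 2*√(2*W) = 2*(√2*√W) = 2*√2*√W)
(J + A(4))² = (-49 + 2*√2*√4)² = (-49 + 2*√2*2)² = (-49 + 4*√2)²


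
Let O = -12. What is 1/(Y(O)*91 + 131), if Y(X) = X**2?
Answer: 1/13235 ≈ 7.5557e-5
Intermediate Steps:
1/(Y(O)*91 + 131) = 1/((-12)**2*91 + 131) = 1/(144*91 + 131) = 1/(13104 + 131) = 1/13235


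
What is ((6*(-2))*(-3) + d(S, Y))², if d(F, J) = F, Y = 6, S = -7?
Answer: 841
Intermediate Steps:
((6*(-2))*(-3) + d(S, Y))² = ((6*(-2))*(-3) - 7)² = (-12*(-3) - 7)² = (36 - 7)² = 29² = 841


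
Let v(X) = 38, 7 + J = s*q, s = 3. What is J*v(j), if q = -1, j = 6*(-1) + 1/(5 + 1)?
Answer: -380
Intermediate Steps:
j = -35/6 (j = -6 + 1/6 = -6 + ⅙ = -35/6 ≈ -5.8333)
J = -10 (J = -7 + 3*(-1) = -7 - 3 = -10)
J*v(j) = -10*38 = -380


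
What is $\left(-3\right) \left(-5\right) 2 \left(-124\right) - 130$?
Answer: $-3850$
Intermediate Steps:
$\left(-3\right) \left(-5\right) 2 \left(-124\right) - 130 = 15 \cdot 2 \left(-124\right) - 130 = 30 \left(-124\right) - 130 = -3720 - 130 = -3850$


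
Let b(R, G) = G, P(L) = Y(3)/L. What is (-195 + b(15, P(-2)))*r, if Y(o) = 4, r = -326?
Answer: 64222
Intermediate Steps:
P(L) = 4/L
(-195 + b(15, P(-2)))*r = (-195 + 4/(-2))*(-326) = (-195 + 4*(-1/2))*(-326) = (-195 - 2)*(-326) = -197*(-326) = 64222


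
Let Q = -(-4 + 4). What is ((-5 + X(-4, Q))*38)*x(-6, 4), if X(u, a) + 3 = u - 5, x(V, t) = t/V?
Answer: 1292/3 ≈ 430.67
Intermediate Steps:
Q = 0 (Q = -1*0 = 0)
X(u, a) = -8 + u (X(u, a) = -3 + (u - 5) = -3 + (-5 + u) = -8 + u)
((-5 + X(-4, Q))*38)*x(-6, 4) = ((-5 + (-8 - 4))*38)*(4/(-6)) = ((-5 - 12)*38)*(4*(-1/6)) = -17*38*(-2/3) = -646*(-2/3) = 1292/3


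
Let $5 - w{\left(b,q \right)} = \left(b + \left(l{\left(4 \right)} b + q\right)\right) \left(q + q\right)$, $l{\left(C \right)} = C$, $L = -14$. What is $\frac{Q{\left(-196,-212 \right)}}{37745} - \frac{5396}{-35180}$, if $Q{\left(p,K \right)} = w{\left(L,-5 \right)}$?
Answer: $\frac{8873146}{66393455} \approx 0.13364$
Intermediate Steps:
$w{\left(b,q \right)} = 5 - 2 q \left(q + 5 b\right)$ ($w{\left(b,q \right)} = 5 - \left(b + \left(4 b + q\right)\right) \left(q + q\right) = 5 - \left(b + \left(q + 4 b\right)\right) 2 q = 5 - \left(q + 5 b\right) 2 q = 5 - 2 q \left(q + 5 b\right)$)
$Q{\left(p,K \right)} = -745$ ($Q{\left(p,K \right)} = 5 - 2 \left(-5\right)^{2} - \left(-140\right) \left(-5\right) = 5 - 50 - 700 = -745$)
$\frac{Q{\left(-196,-212 \right)}}{37745} - \frac{5396}{-35180} = - \frac{745}{37745} - \frac{5396}{-35180} = \left(-745\right) \frac{1}{37745} - - \frac{1349}{8795} = - \frac{149}{7549} + \frac{1349}{8795} = \frac{8873146}{66393455}$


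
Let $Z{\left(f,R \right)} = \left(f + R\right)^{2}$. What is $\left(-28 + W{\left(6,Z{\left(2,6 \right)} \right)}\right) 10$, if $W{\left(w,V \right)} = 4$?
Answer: $-240$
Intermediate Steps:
$Z{\left(f,R \right)} = \left(R + f\right)^{2}$
$\left(-28 + W{\left(6,Z{\left(2,6 \right)} \right)}\right) 10 = \left(-28 + 4\right) 10 = \left(-24\right) 10 = -240$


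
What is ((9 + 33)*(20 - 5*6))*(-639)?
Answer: 268380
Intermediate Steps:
((9 + 33)*(20 - 5*6))*(-639) = (42*(20 - 30))*(-639) = (42*(-10))*(-639) = -420*(-639) = 268380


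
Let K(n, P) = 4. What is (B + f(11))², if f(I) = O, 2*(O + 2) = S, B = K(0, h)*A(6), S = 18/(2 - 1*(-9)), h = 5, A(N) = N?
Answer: 63001/121 ≈ 520.67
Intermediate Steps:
S = 18/11 (S = 18/(2 + 9) = 18/11 ≈ 1.6364)
B = 24 (B = 4*6 = 24)
O = -13/11 (O = -2 + (½)*(18/11) = -2 + 9/11 = -13/11 ≈ -1.1818)
f(I) = -13/11
(B + f(11))² = (24 - 13/11)² = (251/11)² = 63001/121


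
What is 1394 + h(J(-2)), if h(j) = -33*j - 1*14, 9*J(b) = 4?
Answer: 4096/3 ≈ 1365.3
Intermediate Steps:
J(b) = 4/9 (J(b) = (1/9)*4 = 4/9)
h(j) = -14 - 33*j (h(j) = -33*j - 14 = -14 - 33*j)
1394 + h(J(-2)) = 1394 + (-14 - 33*4/9) = 1394 + (-14 - 44/3) = 1394 - 86/3 = 4096/3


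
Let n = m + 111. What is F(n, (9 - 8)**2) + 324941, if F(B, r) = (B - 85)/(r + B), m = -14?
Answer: 15922115/49 ≈ 3.2494e+5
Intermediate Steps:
n = 97 (n = -14 + 111 = 97)
F(B, r) = (-85 + B)/(B + r)
F(n, (9 - 8)**2) + 324941 = (-85 + 97)/(97 + (9 - 8)**2) + 324941 = 12/(97 + 1**2) + 324941 = 12/(97 + 1) + 324941 = 12/98 + 324941 = (1/98)*12 + 324941 = 6/49 + 324941 = 15922115/49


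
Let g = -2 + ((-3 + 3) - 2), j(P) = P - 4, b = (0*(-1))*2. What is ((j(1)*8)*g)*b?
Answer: 0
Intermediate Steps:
b = 0 (b = 0*2 = 0)
j(P) = -4 + P
g = -4 (g = -2 + (0 - 2) = -2 - 2 = -4)
((j(1)*8)*g)*b = (((-4 + 1)*8)*(-4))*0 = (-3*8*(-4))*0 = -24*(-4)*0 = 96*0 = 0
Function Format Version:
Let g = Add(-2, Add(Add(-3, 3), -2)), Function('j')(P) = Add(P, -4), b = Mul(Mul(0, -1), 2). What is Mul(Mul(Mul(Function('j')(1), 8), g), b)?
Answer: 0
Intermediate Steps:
b = 0 (b = Mul(0, 2) = 0)
Function('j')(P) = Add(-4, P)
g = -4 (g = Add(-2, Add(0, -2)) = Add(-2, -2) = -4)
Mul(Mul(Mul(Function('j')(1), 8), g), b) = Mul(Mul(Mul(Add(-4, 1), 8), -4), 0) = Mul(Mul(Mul(-3, 8), -4), 0) = Mul(Mul(-24, -4), 0) = Mul(96, 0) = 0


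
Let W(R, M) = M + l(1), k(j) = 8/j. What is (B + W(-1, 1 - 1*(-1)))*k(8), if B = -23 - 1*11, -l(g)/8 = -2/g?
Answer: -16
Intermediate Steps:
l(g) = 16/g (l(g) = -(-16)/g = 16/g)
W(R, M) = 16 + M (W(R, M) = M + 16/1 = M + 16*1 = M + 16 = 16 + M)
B = -34 (B = -23 - 11 = -34)
(B + W(-1, 1 - 1*(-1)))*k(8) = (-34 + (16 + (1 - 1*(-1))))*(8/8) = (-34 + (16 + (1 + 1)))*(8*(⅛)) = (-34 + (16 + 2))*1 = (-34 + 18)*1 = -16*1 = -16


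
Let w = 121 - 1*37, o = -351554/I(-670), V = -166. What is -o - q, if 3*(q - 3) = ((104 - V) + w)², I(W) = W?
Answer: -14170402/335 ≈ -42300.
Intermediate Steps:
o = 175777/335 (o = -351554/(-670) = -351554*(-1/670) = 175777/335 ≈ 524.71)
w = 84 (w = 121 - 37 = 84)
q = 41775 (q = 3 + ((104 - 1*(-166)) + 84)²/3 = 3 + ((104 + 166) + 84)²/3 = 3 + (270 + 84)²/3 = 3 + (⅓)*354² = 3 + (⅓)*125316 = 3 + 41772 = 41775)
-o - q = -1*175777/335 - 1*41775 = -175777/335 - 41775 = -14170402/335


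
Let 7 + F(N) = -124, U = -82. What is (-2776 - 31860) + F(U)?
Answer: -34767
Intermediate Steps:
F(N) = -131 (F(N) = -7 - 124 = -131)
(-2776 - 31860) + F(U) = (-2776 - 31860) - 131 = -34636 - 131 = -34767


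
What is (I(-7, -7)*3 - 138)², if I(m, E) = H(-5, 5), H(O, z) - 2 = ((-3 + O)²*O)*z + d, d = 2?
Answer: 24265476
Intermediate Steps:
H(O, z) = 4 + O*z*(-3 + O)² (H(O, z) = 2 + (((-3 + O)²*O)*z + 2) = 2 + ((O*(-3 + O)²)*z + 2) = 2 + (O*z*(-3 + O)² + 2) = 2 + (2 + O*z*(-3 + O)²) = 4 + O*z*(-3 + O)²)
I(m, E) = -1596 (I(m, E) = 4 - 5*5*(-3 - 5)² = 4 - 5*5*(-8)² = 4 - 5*5*64 = 4 - 1600 = -1596)
(I(-7, -7)*3 - 138)² = (-1596*3 - 138)² = (-4788 - 138)² = (-4926)² = 24265476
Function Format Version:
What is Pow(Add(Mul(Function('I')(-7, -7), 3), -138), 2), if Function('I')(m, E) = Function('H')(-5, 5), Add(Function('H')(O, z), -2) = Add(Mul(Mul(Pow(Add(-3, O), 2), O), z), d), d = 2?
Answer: 24265476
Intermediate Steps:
Function('H')(O, z) = Add(4, Mul(O, z, Pow(Add(-3, O), 2))) (Function('H')(O, z) = Add(2, Add(Mul(Mul(Pow(Add(-3, O), 2), O), z), 2)) = Add(2, Add(Mul(Mul(O, Pow(Add(-3, O), 2)), z), 2)) = Add(2, Add(Mul(O, z, Pow(Add(-3, O), 2)), 2)) = Add(2, Add(2, Mul(O, z, Pow(Add(-3, O), 2)))) = Add(4, Mul(O, z, Pow(Add(-3, O), 2))))
Function('I')(m, E) = -1596 (Function('I')(m, E) = Add(4, Mul(-5, 5, Pow(Add(-3, -5), 2))) = Add(4, Mul(-5, 5, Pow(-8, 2))) = Add(4, Mul(-5, 5, 64)) = Add(4, -1600) = -1596)
Pow(Add(Mul(Function('I')(-7, -7), 3), -138), 2) = Pow(Add(Mul(-1596, 3), -138), 2) = Pow(Add(-4788, -138), 2) = Pow(-4926, 2) = 24265476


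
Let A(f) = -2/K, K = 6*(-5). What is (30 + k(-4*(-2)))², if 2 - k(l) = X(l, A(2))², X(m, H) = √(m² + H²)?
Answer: 51854401/50625 ≈ 1024.3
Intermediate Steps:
K = -30
A(f) = 1/15 (A(f) = -2/(-30) = -2*(-1/30) = 1/15)
X(m, H) = √(H² + m²)
k(l) = 449/225 - l² (k(l) = 2 - (√((1/15)² + l²))² = 2 - (√(1/225 + l²))² = 2 - (1/225 + l²) = 2 + (-1/225 - l²) = 449/225 - l²)
(30 + k(-4*(-2)))² = (30 + (449/225 - (-4*(-2))²))² = (30 + (449/225 - 1*8²))² = (30 + (449/225 - 1*64))² = (30 + (449/225 - 64))² = (30 - 13951/225)² = (-7201/225)² = 51854401/50625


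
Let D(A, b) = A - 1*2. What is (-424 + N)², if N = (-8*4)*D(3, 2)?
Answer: 207936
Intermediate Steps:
D(A, b) = -2 + A (D(A, b) = A - 2 = -2 + A)
N = -32 (N = (-8*4)*(-2 + 3) = -32*1 = -32)
(-424 + N)² = (-424 - 32)² = (-456)² = 207936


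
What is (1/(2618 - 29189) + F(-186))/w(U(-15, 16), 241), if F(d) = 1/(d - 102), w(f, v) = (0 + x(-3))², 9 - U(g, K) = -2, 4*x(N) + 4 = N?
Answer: -1279/1115982 ≈ -0.0011461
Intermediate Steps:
x(N) = -1 + N/4
U(g, K) = 11 (U(g, K) = 9 - 1*(-2) = 9 + 2 = 11)
w(f, v) = 49/16 (w(f, v) = (0 + (-1 + (¼)*(-3)))² = (0 + (-1 - ¾))² = (0 - 7/4)² = (-7/4)² = 49/16)
F(d) = 1/(-102 + d)
(1/(2618 - 29189) + F(-186))/w(U(-15, 16), 241) = (1/(2618 - 29189) + 1/(-102 - 186))/(49/16) = (1/(-26571) + 1/(-288))*(16/49) = (-1/26571 - 1/288)*(16/49) = -8953/2550816*16/49 = -1279/1115982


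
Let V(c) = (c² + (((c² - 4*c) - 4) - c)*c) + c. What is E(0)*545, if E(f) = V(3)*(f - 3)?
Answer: 29430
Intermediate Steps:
V(c) = c + c² + c*(-4 + c² - 5*c) (V(c) = (c² + ((-4 + c² - 4*c) - c)*c) + c = (c² + (-4 + c² - 5*c)*c) + c = (c² + c*(-4 + c² - 5*c)) + c = c + c² + c*(-4 + c² - 5*c))
E(f) = 54 - 18*f (E(f) = (3*(-3 + 3² - 4*3))*(f - 3) = (3*(-3 + 9 - 12))*(-3 + f) = (3*(-6))*(-3 + f) = -18*(-3 + f) = 54 - 18*f)
E(0)*545 = (54 - 18*0)*545 = (54 + 0)*545 = 54*545 = 29430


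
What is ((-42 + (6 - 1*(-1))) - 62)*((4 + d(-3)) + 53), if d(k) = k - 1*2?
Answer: -5044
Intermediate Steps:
d(k) = -2 + k (d(k) = k - 2 = -2 + k)
((-42 + (6 - 1*(-1))) - 62)*((4 + d(-3)) + 53) = ((-42 + (6 - 1*(-1))) - 62)*((4 + (-2 - 3)) + 53) = ((-42 + (6 + 1)) - 62)*((4 - 5) + 53) = ((-42 + 7) - 62)*(-1 + 53) = (-35 - 62)*52 = -97*52 = -5044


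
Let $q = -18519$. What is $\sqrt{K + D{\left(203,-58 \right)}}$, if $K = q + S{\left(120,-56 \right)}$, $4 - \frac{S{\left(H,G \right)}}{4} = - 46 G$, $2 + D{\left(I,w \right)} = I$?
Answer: $i \sqrt{28606} \approx 169.13 i$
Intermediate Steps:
$D{\left(I,w \right)} = -2 + I$
$S{\left(H,G \right)} = 16 + 184 G$ ($S{\left(H,G \right)} = 16 - 4 \left(- 46 G\right) = 16 + 184 G$)
$K = -28807$ ($K = -18519 + \left(16 + 184 \left(-56\right)\right) = -18519 + \left(16 - 10304\right) = -18519 - 10288 = -28807$)
$\sqrt{K + D{\left(203,-58 \right)}} = \sqrt{-28807 + \left(-2 + 203\right)} = \sqrt{-28807 + 201} = \sqrt{-28606} = i \sqrt{28606}$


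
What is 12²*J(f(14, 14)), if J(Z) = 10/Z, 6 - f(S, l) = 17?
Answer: -1440/11 ≈ -130.91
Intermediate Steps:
f(S, l) = -11 (f(S, l) = 6 - 1*17 = 6 - 17 = -11)
12²*J(f(14, 14)) = 12²*(10/(-11)) = 144*(10*(-1/11)) = 144*(-10/11) = -1440/11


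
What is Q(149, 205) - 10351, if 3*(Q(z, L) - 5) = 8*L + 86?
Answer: -29312/3 ≈ -9770.7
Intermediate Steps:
Q(z, L) = 101/3 + 8*L/3 (Q(z, L) = 5 + (8*L + 86)/3 = 5 + (86 + 8*L)/3 = 5 + (86/3 + 8*L/3) = 101/3 + 8*L/3)
Q(149, 205) - 10351 = (101/3 + (8/3)*205) - 10351 = (101/3 + 1640/3) - 10351 = 1741/3 - 10351 = -29312/3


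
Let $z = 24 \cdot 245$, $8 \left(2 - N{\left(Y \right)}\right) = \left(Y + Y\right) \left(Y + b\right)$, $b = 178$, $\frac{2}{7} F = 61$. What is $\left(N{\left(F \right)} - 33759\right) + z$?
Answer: $- \frac{780373}{16} \approx -48773.0$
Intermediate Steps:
$F = \frac{427}{2}$ ($F = \frac{7}{2} \cdot 61 = \frac{427}{2} \approx 213.5$)
$N{\left(Y \right)} = 2 - \frac{Y \left(178 + Y\right)}{4}$ ($N{\left(Y \right)} = 2 - \frac{\left(Y + Y\right) \left(Y + 178\right)}{8} = 2 - \frac{2 Y \left(178 + Y\right)}{8} = 2 - \frac{Y \left(178 + Y\right)}{4}$)
$z = 5880$
$\left(N{\left(F \right)} - 33759\right) + z = \left(\left(2 - \frac{38003}{4} - \frac{\left(\frac{427}{2}\right)^{2}}{4}\right) - 33759\right) + 5880 = \left(\left(2 - \frac{38003}{4} - \frac{182329}{16}\right) - 33759\right) + 5880 = \left(- \frac{334309}{16} - 33759\right) + 5880 = - \frac{874453}{16} + 5880 = - \frac{780373}{16}$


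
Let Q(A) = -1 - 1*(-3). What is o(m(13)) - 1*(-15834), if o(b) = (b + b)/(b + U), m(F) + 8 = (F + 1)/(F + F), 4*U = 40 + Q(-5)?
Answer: 1250498/79 ≈ 15829.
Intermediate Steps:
Q(A) = 2 (Q(A) = -1 + 3 = 2)
U = 21/2 (U = (40 + 2)/4 = (1/4)*42 = 21/2 ≈ 10.500)
m(F) = -8 + (1 + F)/(2*F) (m(F) = -8 + (F + 1)/(F + F) = -8 + (1 + F)/((2*F)) = -8 + (1 + F)*(1/(2*F)) = -8 + (1 + F)/(2*F))
o(b) = 2*b/(21/2 + b) (o(b) = (b + b)/(b + 21/2) = (2*b)/(21/2 + b) = 2*b/(21/2 + b))
o(m(13)) - 1*(-15834) = 4*((1/2)*(1 - 15*13)/13)/(21 + 2*((1/2)*(1 - 15*13)/13)) - 1*(-15834) = 4*((1/2)*(1/13)*(1 - 195))/(21 + 2*((1/2)*(1/13)*(1 - 195))) + 15834 = 4*((1/2)*(1/13)*(-194))/(21 + 2*((1/2)*(1/13)*(-194))) + 15834 = 4*(-97/13)/(21 + 2*(-97/13)) + 15834 = 4*(-97/13)/(21 - 194/13) + 15834 = 4*(-97/13)/(79/13) + 15834 = 4*(-97/13)*(13/79) + 15834 = -388/79 + 15834 = 1250498/79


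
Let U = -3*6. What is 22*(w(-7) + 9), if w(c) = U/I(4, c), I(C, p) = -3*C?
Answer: 231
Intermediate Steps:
U = -18
w(c) = 3/2 (w(c) = -18/((-3*4)) = -18/(-12) = -18*(-1/12) = 3/2)
22*(w(-7) + 9) = 22*(3/2 + 9) = 22*(21/2) = 231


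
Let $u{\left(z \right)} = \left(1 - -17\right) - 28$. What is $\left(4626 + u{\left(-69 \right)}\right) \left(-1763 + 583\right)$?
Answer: $-5446880$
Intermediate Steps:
$u{\left(z \right)} = -10$ ($u{\left(z \right)} = \left(1 + 17\right) - 28 = 18 - 28 = -10$)
$\left(4626 + u{\left(-69 \right)}\right) \left(-1763 + 583\right) = \left(4626 - 10\right) \left(-1763 + 583\right) = 4616 \left(-1180\right) = -5446880$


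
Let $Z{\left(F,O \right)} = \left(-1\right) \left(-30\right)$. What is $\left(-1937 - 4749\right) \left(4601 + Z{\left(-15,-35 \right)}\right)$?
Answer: $-30962866$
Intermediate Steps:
$Z{\left(F,O \right)} = 30$
$\left(-1937 - 4749\right) \left(4601 + Z{\left(-15,-35 \right)}\right) = \left(-1937 - 4749\right) \left(4601 + 30\right) = \left(-6686\right) 4631 = -30962866$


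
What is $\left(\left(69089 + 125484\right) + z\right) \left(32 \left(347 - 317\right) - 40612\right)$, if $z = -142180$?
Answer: $-2077487236$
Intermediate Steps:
$\left(\left(69089 + 125484\right) + z\right) \left(32 \left(347 - 317\right) - 40612\right) = \left(\left(69089 + 125484\right) - 142180\right) \left(32 \left(347 - 317\right) - 40612\right) = \left(194573 - 142180\right) \left(32 \cdot 30 - 40612\right) = 52393 \left(960 - 40612\right) = 52393 \left(-39652\right) = -2077487236$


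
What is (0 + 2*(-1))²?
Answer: 4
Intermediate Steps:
(0 + 2*(-1))² = (0 - 2)² = (-2)² = 4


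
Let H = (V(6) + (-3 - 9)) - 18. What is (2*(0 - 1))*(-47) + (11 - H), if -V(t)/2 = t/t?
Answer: 137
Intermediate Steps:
V(t) = -2 (V(t) = -2*t/t = -2*1 = -2)
H = -32 (H = (-2 + (-3 - 9)) - 18 = (-2 - 12) - 18 = -14 - 18 = -32)
(2*(0 - 1))*(-47) + (11 - H) = (2*(0 - 1))*(-47) + (11 - 1*(-32)) = (2*(-1))*(-47) + (11 + 32) = -2*(-47) + 43 = 94 + 43 = 137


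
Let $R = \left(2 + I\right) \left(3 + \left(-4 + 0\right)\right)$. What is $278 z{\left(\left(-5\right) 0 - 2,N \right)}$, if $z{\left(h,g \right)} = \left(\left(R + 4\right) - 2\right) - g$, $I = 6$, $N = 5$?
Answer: $-3058$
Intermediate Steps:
$R = -8$ ($R = \left(2 + 6\right) \left(3 + \left(-4 + 0\right)\right) = 8 \left(3 - 4\right) = 8 \left(-1\right) = -8$)
$z{\left(h,g \right)} = -6 - g$ ($z{\left(h,g \right)} = \left(\left(-8 + 4\right) - 2\right) - g = \left(-4 - 2\right) - g = -6 - g$)
$278 z{\left(\left(-5\right) 0 - 2,N \right)} = 278 \left(-6 - 5\right) = 278 \left(-11\right) = -3058$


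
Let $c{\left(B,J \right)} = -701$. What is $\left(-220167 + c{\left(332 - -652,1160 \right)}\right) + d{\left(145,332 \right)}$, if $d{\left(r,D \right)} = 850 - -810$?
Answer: $-219208$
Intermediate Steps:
$d{\left(r,D \right)} = 1660$ ($d{\left(r,D \right)} = 850 + 810 = 1660$)
$\left(-220167 + c{\left(332 - -652,1160 \right)}\right) + d{\left(145,332 \right)} = \left(-220167 - 701\right) + 1660 = -220868 + 1660 = -219208$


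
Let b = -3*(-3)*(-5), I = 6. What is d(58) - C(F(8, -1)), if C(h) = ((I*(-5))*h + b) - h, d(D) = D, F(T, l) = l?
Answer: 72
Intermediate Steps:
b = -45 (b = 9*(-5) = -45)
C(h) = -45 - 31*h (C(h) = ((6*(-5))*h - 45) - h = (-30*h - 45) - h = (-45 - 30*h) - h = -45 - 31*h)
d(58) - C(F(8, -1)) = 58 - (-45 - 31*(-1)) = 58 - (-45 + 31) = 58 - 1*(-14) = 58 + 14 = 72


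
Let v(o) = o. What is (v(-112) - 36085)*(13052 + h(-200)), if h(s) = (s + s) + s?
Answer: -450725044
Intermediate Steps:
h(s) = 3*s (h(s) = 2*s + s = 3*s)
(v(-112) - 36085)*(13052 + h(-200)) = (-112 - 36085)*(13052 + 3*(-200)) = -36197*(13052 - 600) = -36197*12452 = -450725044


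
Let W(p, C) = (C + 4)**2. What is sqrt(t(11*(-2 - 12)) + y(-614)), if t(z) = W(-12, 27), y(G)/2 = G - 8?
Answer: I*sqrt(283) ≈ 16.823*I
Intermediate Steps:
W(p, C) = (4 + C)**2
y(G) = -16 + 2*G (y(G) = 2*(G - 8) = 2*(-8 + G) = -16 + 2*G)
t(z) = 961 (t(z) = (4 + 27)**2 = 31**2 = 961)
sqrt(t(11*(-2 - 12)) + y(-614)) = sqrt(961 + (-16 + 2*(-614))) = sqrt(961 + (-16 - 1228)) = sqrt(961 - 1244) = sqrt(-283) = I*sqrt(283)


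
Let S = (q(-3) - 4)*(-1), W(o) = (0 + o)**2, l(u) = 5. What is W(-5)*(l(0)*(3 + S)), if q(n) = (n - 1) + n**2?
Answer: 250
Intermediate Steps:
q(n) = -1 + n + n**2 (q(n) = (-1 + n) + n**2 = -1 + n + n**2)
W(o) = o**2
S = -1 (S = ((-1 - 3 + (-3)**2) - 4)*(-1) = ((-1 - 3 + 9) - 4)*(-1) = (5 - 4)*(-1) = 1*(-1) = -1)
W(-5)*(l(0)*(3 + S)) = (-5)**2*(5*(3 - 1)) = 25*(5*2) = 25*10 = 250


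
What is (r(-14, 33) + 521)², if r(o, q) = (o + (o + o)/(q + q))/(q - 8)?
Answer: 184340563801/680625 ≈ 2.7084e+5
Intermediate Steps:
r(o, q) = (o + o/q)/(-8 + q) (r(o, q) = (o + (2*o)/((2*q)))/(-8 + q) = (o + (2*o)*(1/(2*q)))/(-8 + q) = (o + o/q)/(-8 + q))
(r(-14, 33) + 521)² = (-14*(1 + 33)/(33*(-8 + 33)) + 521)² = (-14*1/33*34/25 + 521)² = (-14*1/33*1/25*34 + 521)² = (-476/825 + 521)² = (429349/825)² = 184340563801/680625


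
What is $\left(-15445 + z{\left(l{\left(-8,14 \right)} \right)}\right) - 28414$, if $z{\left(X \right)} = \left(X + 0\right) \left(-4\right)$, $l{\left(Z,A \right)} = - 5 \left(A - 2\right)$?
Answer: $-43619$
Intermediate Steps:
$l{\left(Z,A \right)} = 10 - 5 A$ ($l{\left(Z,A \right)} = - 5 \left(-2 + A\right) = 10 - 5 A$)
$z{\left(X \right)} = - 4 X$ ($z{\left(X \right)} = X \left(-4\right) = - 4 X$)
$\left(-15445 + z{\left(l{\left(-8,14 \right)} \right)}\right) - 28414 = \left(-15445 - 4 \left(10 - 70\right)\right) - 28414 = \left(-15445 - -240\right) - 28414 = \left(-15445 + 240\right) - 28414 = -15205 - 28414 = -43619$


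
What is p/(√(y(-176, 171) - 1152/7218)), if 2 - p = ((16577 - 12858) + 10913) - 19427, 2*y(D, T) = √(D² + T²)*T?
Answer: 4797*√802/√(-128 + 68571*√60217) ≈ 33.118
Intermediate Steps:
y(D, T) = T*√(D² + T²)/2 (y(D, T) = (√(D² + T²)*T)/2 = (T*√(D² + T²))/2 = T*√(D² + T²)/2)
p = 4797 (p = 2 - (((16577 - 12858) + 10913) - 19427) = 2 - ((3719 + 10913) - 19427) = 2 - (14632 - 19427) = 2 - 1*(-4795) = 2 + 4795 = 4797)
p/(√(y(-176, 171) - 1152/7218)) = 4797/(√((½)*171*√((-176)² + 171²) - 1152/7218)) = 4797/(√((½)*171*√(30976 + 29241) - 1152*1/7218)) = 4797/(√((½)*171*√60217 - 64/401)) = 4797/(√(171*√60217/2 - 64/401)) = 4797/(√(-64/401 + 171*√60217/2)) = 4797/√(-64/401 + 171*√60217/2)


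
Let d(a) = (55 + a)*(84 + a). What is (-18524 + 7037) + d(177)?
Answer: 49065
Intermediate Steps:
(-18524 + 7037) + d(177) = (-18524 + 7037) + (4620 + 177² + 139*177) = -11487 + (4620 + 31329 + 24603) = -11487 + 60552 = 49065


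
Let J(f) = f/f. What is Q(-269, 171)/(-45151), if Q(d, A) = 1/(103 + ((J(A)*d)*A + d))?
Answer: 1/2084395915 ≈ 4.7975e-10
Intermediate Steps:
J(f) = 1
Q(d, A) = 1/(103 + d + A*d) (Q(d, A) = 1/(103 + ((1*d)*A + d)) = 1/(103 + (d*A + d)) = 1/(103 + (A*d + d)) = 1/(103 + (d + A*d)) = 1/(103 + d + A*d))
Q(-269, 171)/(-45151) = 1/((103 - 269 + 171*(-269))*(-45151)) = -1/45151/(103 - 269 - 45999) = -1/45151/(-46165) = -1/46165*(-1/45151) = 1/2084395915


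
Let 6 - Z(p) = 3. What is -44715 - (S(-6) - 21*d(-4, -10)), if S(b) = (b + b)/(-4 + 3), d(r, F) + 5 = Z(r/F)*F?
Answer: -45462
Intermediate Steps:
Z(p) = 3 (Z(p) = 6 - 1*3 = 6 - 3 = 3)
d(r, F) = -5 + 3*F
S(b) = -2*b (S(b) = (2*b)/(-1) = (2*b)*(-1) = -2*b)
-44715 - (S(-6) - 21*d(-4, -10)) = -44715 - (-2*(-6) - 21*(-5 + 3*(-10))) = -44715 - (12 - 21*(-5 - 30)) = -44715 - (12 - 21*(-35)) = -44715 - (12 + 735) = -44715 - 1*747 = -44715 - 747 = -45462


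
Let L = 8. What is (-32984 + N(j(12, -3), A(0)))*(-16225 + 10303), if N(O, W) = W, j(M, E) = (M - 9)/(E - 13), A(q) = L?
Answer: 195283872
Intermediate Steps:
A(q) = 8
j(M, E) = (-9 + M)/(-13 + E)
(-32984 + N(j(12, -3), A(0)))*(-16225 + 10303) = (-32984 + 8)*(-16225 + 10303) = -32976*(-5922) = 195283872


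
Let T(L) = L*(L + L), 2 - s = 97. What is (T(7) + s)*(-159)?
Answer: -477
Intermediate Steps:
s = -95 (s = 2 - 1*97 = 2 - 97 = -95)
T(L) = 2*L² (T(L) = L*(2*L) = 2*L²)
(T(7) + s)*(-159) = (2*7² - 95)*(-159) = (2*49 - 95)*(-159) = (98 - 95)*(-159) = 3*(-159) = -477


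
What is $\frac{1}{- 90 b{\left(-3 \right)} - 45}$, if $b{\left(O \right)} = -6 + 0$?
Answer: $\frac{1}{495} \approx 0.0020202$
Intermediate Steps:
$b{\left(O \right)} = -6$
$\frac{1}{- 90 b{\left(-3 \right)} - 45} = \frac{1}{\left(-90\right) \left(-6\right) - 45} = \frac{1}{540 - 45} = \frac{1}{495}$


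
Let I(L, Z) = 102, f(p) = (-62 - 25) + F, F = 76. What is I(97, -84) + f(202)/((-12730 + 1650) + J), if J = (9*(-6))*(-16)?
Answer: 1042043/10216 ≈ 102.00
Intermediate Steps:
f(p) = -11 (f(p) = (-62 - 25) + 76 = -87 + 76 = -11)
J = 864 (J = -54*(-16) = 864)
I(97, -84) + f(202)/((-12730 + 1650) + J) = 102 - 11/((-12730 + 1650) + 864) = 102 - 11/(-11080 + 864) = 102 - 11/(-10216) = 102 - 11*(-1/10216) = 102 + 11/10216 = 1042043/10216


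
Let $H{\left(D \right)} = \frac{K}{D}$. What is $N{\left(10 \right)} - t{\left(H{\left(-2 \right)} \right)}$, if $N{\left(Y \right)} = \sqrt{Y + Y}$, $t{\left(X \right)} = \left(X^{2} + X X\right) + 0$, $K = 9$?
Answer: $- \frac{81}{2} + 2 \sqrt{5} \approx -36.028$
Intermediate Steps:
$H{\left(D \right)} = \frac{9}{D}$
$t{\left(X \right)} = 2 X^{2}$ ($t{\left(X \right)} = \left(X^{2} + X^{2}\right) + 0 = 2 X^{2} + 0 = 2 X^{2}$)
$N{\left(Y \right)} = \sqrt{2} \sqrt{Y}$ ($N{\left(Y \right)} = \sqrt{2 Y} = \sqrt{2} \sqrt{Y}$)
$N{\left(10 \right)} - t{\left(H{\left(-2 \right)} \right)} = \sqrt{2} \sqrt{10} - 2 \left(\frac{9}{-2}\right)^{2} = 2 \sqrt{5} - 2 \left(9 \left(- \frac{1}{2}\right)\right)^{2} = 2 \sqrt{5} - 2 \left(- \frac{9}{2}\right)^{2} = 2 \sqrt{5} - 2 \cdot \frac{81}{4} = 2 \sqrt{5} - \frac{81}{2} = - \frac{81}{2} + 2 \sqrt{5}$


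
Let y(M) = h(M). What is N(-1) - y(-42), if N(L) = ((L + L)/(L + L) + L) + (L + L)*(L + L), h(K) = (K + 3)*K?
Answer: -1634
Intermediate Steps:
h(K) = K*(3 + K) (h(K) = (3 + K)*K = K*(3 + K))
y(M) = M*(3 + M)
N(L) = 1 + L + 4*L² (N(L) = ((2*L)/((2*L)) + L) + (2*L)*(2*L) = ((2*L)*(1/(2*L)) + L) + 4*L² = (1 + L) + 4*L² = 1 + L + 4*L²)
N(-1) - y(-42) = (1 - 1 + 4*(-1)²) - (-42)*(3 - 42) = (1 - 1 + 4*1) - (-42)*(-39) = (1 - 1 + 4) - 1*1638 = 4 - 1638 = -1634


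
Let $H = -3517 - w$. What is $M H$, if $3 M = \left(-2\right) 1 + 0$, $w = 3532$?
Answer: $\frac{14098}{3} \approx 4699.3$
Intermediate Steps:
$H = -7049$ ($H = -3517 - 3532 = -7049$)
$M = - \frac{2}{3}$ ($M = \frac{\left(-2\right) 1 + 0}{3} = \frac{-2 + 0}{3} = \frac{1}{3} \left(-2\right) = - \frac{2}{3} \approx -0.66667$)
$M H = \left(- \frac{2}{3}\right) \left(-7049\right) = \frac{14098}{3}$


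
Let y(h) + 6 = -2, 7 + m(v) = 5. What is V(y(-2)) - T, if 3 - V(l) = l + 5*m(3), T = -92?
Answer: 113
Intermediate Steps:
m(v) = -2 (m(v) = -7 + 5 = -2)
y(h) = -8 (y(h) = -6 - 2 = -8)
V(l) = 13 - l (V(l) = 3 - (l + 5*(-2)) = 3 - (l - 10) = 3 - (-10 + l) = 3 + (10 - l) = 13 - l)
V(y(-2)) - T = (13 - 1*(-8)) - 1*(-92) = (13 + 8) + 92 = 21 + 92 = 113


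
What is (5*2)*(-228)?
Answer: -2280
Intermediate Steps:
(5*2)*(-228) = 10*(-228) = -2280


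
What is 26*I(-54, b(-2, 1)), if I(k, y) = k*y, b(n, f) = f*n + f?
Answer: 1404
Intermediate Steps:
b(n, f) = f + f*n
26*I(-54, b(-2, 1)) = 26*(-54*(1 - 2)) = 26*(-54*(-1)) = 26*54 = 1404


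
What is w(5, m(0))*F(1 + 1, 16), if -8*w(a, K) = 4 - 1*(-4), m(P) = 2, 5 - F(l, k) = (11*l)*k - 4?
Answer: 343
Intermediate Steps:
F(l, k) = 9 - 11*k*l (F(l, k) = 5 - ((11*l)*k - 4) = 5 - (11*k*l - 4) = 5 - (-4 + 11*k*l) = 5 + (4 - 11*k*l) = 9 - 11*k*l)
w(a, K) = -1 (w(a, K) = -(4 - 1*(-4))/8 = -(4 + 4)/8 = -⅛*8 = -1)
w(5, m(0))*F(1 + 1, 16) = -(9 - 11*16*(1 + 1)) = -(9 - 11*16*2) = -(9 - 352) = -1*(-343) = 343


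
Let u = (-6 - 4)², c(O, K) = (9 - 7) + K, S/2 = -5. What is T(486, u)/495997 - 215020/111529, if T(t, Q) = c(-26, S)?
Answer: -106650167172/55318049413 ≈ -1.9279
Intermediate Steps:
S = -10 (S = 2*(-5) = -10)
c(O, K) = 2 + K
u = 100 (u = (-10)² = 100)
T(t, Q) = -8 (T(t, Q) = 2 - 10 = -8)
T(486, u)/495997 - 215020/111529 = -8/495997 - 215020/111529 = -106650167172/55318049413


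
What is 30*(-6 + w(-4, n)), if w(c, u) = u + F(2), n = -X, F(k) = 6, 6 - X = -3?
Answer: -270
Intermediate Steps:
X = 9 (X = 6 - 1*(-3) = 6 + 3 = 9)
n = -9 (n = -1*9 = -9)
w(c, u) = 6 + u (w(c, u) = u + 6 = 6 + u)
30*(-6 + w(-4, n)) = 30*(-6 + (6 - 9)) = 30*(-6 - 3) = 30*(-9) = -270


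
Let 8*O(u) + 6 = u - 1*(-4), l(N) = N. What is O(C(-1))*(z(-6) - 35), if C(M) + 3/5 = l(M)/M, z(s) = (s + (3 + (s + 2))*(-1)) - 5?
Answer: 9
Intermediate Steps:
z(s) = -10 (z(s) = (s + (3 + (2 + s))*(-1)) - 5 = (s + (5 + s)*(-1)) - 5 = (s + (-5 - s)) - 5 = -5 - 5 = -10)
C(M) = ⅖ (C(M) = -⅗ + M/M = -⅗ + 1 = ⅖)
O(u) = -¼ + u/8 (O(u) = -¾ + (u - 1*(-4))/8 = -¾ + (u + 4)/8 = -¾ + (4 + u)/8 = -¾ + (½ + u/8) = -¼ + u/8)
O(C(-1))*(z(-6) - 35) = (-¼ + (⅛)*(⅖))*(-10 - 35) = (-¼ + 1/20)*(-45) = -⅕*(-45) = 9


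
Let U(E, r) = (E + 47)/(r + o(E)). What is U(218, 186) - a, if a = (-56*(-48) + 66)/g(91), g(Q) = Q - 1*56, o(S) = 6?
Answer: -519493/6720 ≈ -77.306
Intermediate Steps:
g(Q) = -56 + Q (g(Q) = Q - 56 = -56 + Q)
U(E, r) = (47 + E)/(6 + r) (U(E, r) = (E + 47)/(r + 6) = (47 + E)/(6 + r))
a = 2754/35 (a = (-56*(-48) + 66)/(-56 + 91) = (2688 + 66)/35 = 2754*(1/35) = 2754/35 ≈ 78.686)
U(218, 186) - a = (47 + 218)/(6 + 186) - 1*2754/35 = 265/192 - 2754/35 = -519493/6720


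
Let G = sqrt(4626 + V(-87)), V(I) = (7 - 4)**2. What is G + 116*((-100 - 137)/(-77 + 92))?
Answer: -9164/5 + 3*sqrt(515) ≈ -1764.7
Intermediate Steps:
V(I) = 9 (V(I) = 3**2 = 9)
G = 3*sqrt(515) (G = sqrt(4626 + 9) = sqrt(4635) = 3*sqrt(515) ≈ 68.081)
G + 116*((-100 - 137)/(-77 + 92)) = 3*sqrt(515) + 116*((-100 - 137)/(-77 + 92)) = 3*sqrt(515) + 116*(-237/15) = 3*sqrt(515) + 116*(-237*1/15) = 3*sqrt(515) + 116*(-79/5) = 3*sqrt(515) - 9164/5 = -9164/5 + 3*sqrt(515)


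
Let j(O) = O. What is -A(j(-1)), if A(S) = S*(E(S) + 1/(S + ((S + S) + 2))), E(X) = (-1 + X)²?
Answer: 3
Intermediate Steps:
A(S) = S*((-1 + S)² + 1/(2 + 3*S)) (A(S) = S*((-1 + S)² + 1/(S + ((S + S) + 2))) = S*((-1 + S)² + 1/(S + (2*S + 2))) = S*((-1 + S)² + 1/(S + (2 + 2*S))) = S*((-1 + S)² + 1/(2 + 3*S)))
-A(j(-1)) = -(-1)*(3 - 1*(-1) - 4*(-1)² + 3*(-1)³)/(2 + 3*(-1)) = -(-1)*(3 + 1 - 4*1 + 3*(-1))/(2 - 3) = -(-1)*(3 + 1 - 4 - 3)/(-1) = -(-1)*(-1)*(-3) = -1*(-3) = 3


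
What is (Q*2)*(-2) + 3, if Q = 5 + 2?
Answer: -25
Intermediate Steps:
Q = 7
(Q*2)*(-2) + 3 = (7*2)*(-2) + 3 = 14*(-2) + 3 = -28 + 3 = -25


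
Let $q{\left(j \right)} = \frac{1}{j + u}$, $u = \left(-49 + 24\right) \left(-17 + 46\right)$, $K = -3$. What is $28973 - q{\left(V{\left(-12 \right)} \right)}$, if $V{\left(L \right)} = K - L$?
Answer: $\frac{20744669}{716} \approx 28973.0$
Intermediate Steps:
$u = -725$ ($u = \left(-25\right) 29 = -725$)
$V{\left(L \right)} = -3 - L$
$q{\left(j \right)} = \frac{1}{-725 + j}$ ($q{\left(j \right)} = \frac{1}{j - 725} = \frac{1}{-725 + j}$)
$28973 - q{\left(V{\left(-12 \right)} \right)} = 28973 - \frac{1}{-725 - -9} = 28973 - \frac{1}{-725 + \left(-3 + 12\right)} = 28973 - \frac{1}{-725 + 9} = 28973 - \frac{1}{-716} = 28973 - - \frac{1}{716} = 28973 + \frac{1}{716} = \frac{20744669}{716}$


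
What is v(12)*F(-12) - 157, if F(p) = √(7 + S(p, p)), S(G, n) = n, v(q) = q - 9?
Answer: -157 + 3*I*√5 ≈ -157.0 + 6.7082*I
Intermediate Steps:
v(q) = -9 + q
F(p) = √(7 + p)
v(12)*F(-12) - 157 = (-9 + 12)*√(7 - 12) - 157 = 3*√(-5) - 157 = 3*(I*√5) - 157 = 3*I*√5 - 157 = -157 + 3*I*√5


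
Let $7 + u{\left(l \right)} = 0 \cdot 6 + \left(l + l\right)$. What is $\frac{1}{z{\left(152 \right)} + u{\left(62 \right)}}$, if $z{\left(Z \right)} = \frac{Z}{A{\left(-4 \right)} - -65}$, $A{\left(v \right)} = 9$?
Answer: $\frac{37}{4405} \approx 0.0083995$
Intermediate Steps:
$u{\left(l \right)} = -7 + 2 l$ ($u{\left(l \right)} = -7 + \left(0 \cdot 6 + \left(l + l\right)\right) = -7 + \left(0 + 2 l\right) = -7 + 2 l$)
$z{\left(Z \right)} = \frac{Z}{74}$ ($z{\left(Z \right)} = \frac{Z}{9 - -65} = \frac{Z}{9 + 65} = \frac{Z}{74}$)
$\frac{1}{z{\left(152 \right)} + u{\left(62 \right)}} = \frac{1}{\frac{1}{74} \cdot 152 + \left(-7 + 2 \cdot 62\right)} = \frac{1}{\frac{76}{37} + \left(-7 + 124\right)} = \frac{1}{\frac{76}{37} + 117} = \frac{1}{\frac{4405}{37}} = \frac{37}{4405}$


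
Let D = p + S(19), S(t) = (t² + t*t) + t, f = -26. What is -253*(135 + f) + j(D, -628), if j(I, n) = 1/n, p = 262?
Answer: -17318357/628 ≈ -27577.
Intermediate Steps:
S(t) = t + 2*t² (S(t) = (t² + t²) + t = 2*t² + t = t + 2*t²)
D = 1003 (D = 262 + 19*(1 + 2*19) = 262 + 19*(1 + 38) = 262 + 19*39 = 262 + 741 = 1003)
-253*(135 + f) + j(D, -628) = -253*(135 - 26) + 1/(-628) = -253*109 - 1/628 = -27577 - 1/628 = -17318357/628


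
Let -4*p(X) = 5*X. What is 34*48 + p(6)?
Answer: 3249/2 ≈ 1624.5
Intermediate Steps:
p(X) = -5*X/4
34*48 + p(6) = 34*48 - 5/4*6 = 1632 - 15/2 = 3249/2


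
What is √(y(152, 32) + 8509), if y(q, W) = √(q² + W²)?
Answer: √(8509 + 8*√377) ≈ 93.082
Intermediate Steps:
y(q, W) = √(W² + q²)
√(y(152, 32) + 8509) = √(√(32² + 152²) + 8509) = √(√(1024 + 23104) + 8509) = √(√24128 + 8509) = √(8*√377 + 8509) = √(8509 + 8*√377)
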